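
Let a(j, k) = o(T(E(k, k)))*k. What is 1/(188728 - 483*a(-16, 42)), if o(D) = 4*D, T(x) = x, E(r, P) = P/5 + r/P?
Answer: -5/2870128 ≈ -1.7421e-6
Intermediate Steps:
E(r, P) = P/5 + r/P (E(r, P) = P*(⅕) + r/P = P/5 + r/P)
a(j, k) = k*(4 + 4*k/5) (a(j, k) = (4*(k/5 + k/k))*k = (4*(k/5 + 1))*k = (4*(1 + k/5))*k = (4 + 4*k/5)*k = k*(4 + 4*k/5))
1/(188728 - 483*a(-16, 42)) = 1/(188728 - 1932*42*(5 + 42)/5) = 1/(188728 - 1932*42*47/5) = 1/(188728 - 483*7896/5) = 1/(188728 - 3813768/5) = 1/(-2870128/5) = -5/2870128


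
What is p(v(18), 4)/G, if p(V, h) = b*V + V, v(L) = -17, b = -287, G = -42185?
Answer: -34/295 ≈ -0.11525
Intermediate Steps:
p(V, h) = -286*V (p(V, h) = -287*V + V = -286*V)
p(v(18), 4)/G = -286*(-17)/(-42185) = 4862*(-1/42185) = -34/295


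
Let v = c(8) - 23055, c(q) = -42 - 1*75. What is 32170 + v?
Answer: 8998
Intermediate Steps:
c(q) = -117 (c(q) = -42 - 75 = -117)
v = -23172 (v = -117 - 23055 = -23172)
32170 + v = 32170 - 23172 = 8998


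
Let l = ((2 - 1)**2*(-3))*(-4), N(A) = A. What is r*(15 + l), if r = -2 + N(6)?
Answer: 108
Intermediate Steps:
r = 4 (r = -2 + 6 = 4)
l = 12 (l = (1**2*(-3))*(-4) = (1*(-3))*(-4) = -3*(-4) = 12)
r*(15 + l) = 4*(15 + 12) = 4*27 = 108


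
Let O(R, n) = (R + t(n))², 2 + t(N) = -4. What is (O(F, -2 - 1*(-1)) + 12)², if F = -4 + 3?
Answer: 3721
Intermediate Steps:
t(N) = -6 (t(N) = -2 - 4 = -6)
F = -1
O(R, n) = (-6 + R)² (O(R, n) = (R - 6)² = (-6 + R)²)
(O(F, -2 - 1*(-1)) + 12)² = ((-6 - 1)² + 12)² = ((-7)² + 12)² = (49 + 12)² = 61² = 3721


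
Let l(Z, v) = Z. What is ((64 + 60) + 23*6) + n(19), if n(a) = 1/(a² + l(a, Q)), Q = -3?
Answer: 99561/380 ≈ 262.00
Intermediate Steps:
n(a) = 1/(a + a²) (n(a) = 1/(a² + a) = 1/(a + a²))
((64 + 60) + 23*6) + n(19) = ((64 + 60) + 23*6) + 1/(19*(1 + 19)) = (124 + 138) + (1/19)/20 = 262 + (1/19)*(1/20) = 262 + 1/380 = 99561/380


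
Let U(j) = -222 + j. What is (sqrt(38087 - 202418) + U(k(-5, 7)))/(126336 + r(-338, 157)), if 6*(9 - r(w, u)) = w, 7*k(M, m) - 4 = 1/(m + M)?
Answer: -9297/5308856 + 279*I*sqrt(19)/379204 ≈ -0.0017512 + 0.0032071*I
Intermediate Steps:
k(M, m) = 4/7 + 1/(7*(M + m)) (k(M, m) = 4/7 + 1/(7*(m + M)) = 4/7 + 1/(7*(M + m)))
r(w, u) = 9 - w/6
(sqrt(38087 - 202418) + U(k(-5, 7)))/(126336 + r(-338, 157)) = (sqrt(38087 - 202418) + (-222 + (1 + 4*(-5) + 4*7)/(7*(-5 + 7))))/(126336 + (9 - 1/6*(-338))) = (sqrt(-164331) + (-222 + (1/7)*(1 - 20 + 28)/2))/(126336 + (9 + 169/3)) = (93*I*sqrt(19) + (-222 + (1/7)*(1/2)*9))/(126336 + 196/3) = (93*I*sqrt(19) + (-222 + 9/14))/(379204/3) = (93*I*sqrt(19) - 3099/14)*(3/379204) = (-3099/14 + 93*I*sqrt(19))*(3/379204) = -9297/5308856 + 279*I*sqrt(19)/379204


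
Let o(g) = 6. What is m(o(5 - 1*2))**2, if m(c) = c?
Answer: 36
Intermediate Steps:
m(o(5 - 1*2))**2 = 6**2 = 36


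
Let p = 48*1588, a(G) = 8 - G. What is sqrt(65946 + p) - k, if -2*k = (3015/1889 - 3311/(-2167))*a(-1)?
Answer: 5231448/372133 + sqrt(142170) ≈ 391.11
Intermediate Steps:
p = 76224
k = -5231448/372133 (k = -(3015/1889 - 3311/(-2167))*(8 - 1*(-1))/2 = -(3015*(1/1889) - 3311*(-1/2167))*(8 + 1)/2 = -(3015/1889 + 301/197)*9/2 = -581272*9/372133 = -1/2*10462896/372133 = -5231448/372133 ≈ -14.058)
sqrt(65946 + p) - k = sqrt(65946 + 76224) - 1*(-5231448/372133) = sqrt(142170) + 5231448/372133 = 5231448/372133 + sqrt(142170)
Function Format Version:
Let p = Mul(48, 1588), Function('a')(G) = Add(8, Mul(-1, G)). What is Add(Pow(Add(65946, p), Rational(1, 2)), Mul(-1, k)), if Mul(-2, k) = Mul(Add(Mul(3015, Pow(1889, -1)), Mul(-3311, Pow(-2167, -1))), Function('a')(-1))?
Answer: Add(Rational(5231448, 372133), Pow(142170, Rational(1, 2))) ≈ 391.11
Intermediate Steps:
p = 76224
k = Rational(-5231448, 372133) (k = Mul(Rational(-1, 2), Mul(Add(Mul(3015, Pow(1889, -1)), Mul(-3311, Pow(-2167, -1))), Add(8, Mul(-1, -1)))) = Mul(Rational(-1, 2), Mul(Add(Mul(3015, Rational(1, 1889)), Mul(-3311, Rational(-1, 2167))), Add(8, 1))) = Mul(Rational(-1, 2), Mul(Add(Rational(3015, 1889), Rational(301, 197)), 9)) = Mul(Rational(-1, 2), Mul(Rational(1162544, 372133), 9)) = Mul(Rational(-1, 2), Rational(10462896, 372133)) = Rational(-5231448, 372133) ≈ -14.058)
Add(Pow(Add(65946, p), Rational(1, 2)), Mul(-1, k)) = Add(Pow(Add(65946, 76224), Rational(1, 2)), Mul(-1, Rational(-5231448, 372133))) = Add(Pow(142170, Rational(1, 2)), Rational(5231448, 372133)) = Add(Rational(5231448, 372133), Pow(142170, Rational(1, 2)))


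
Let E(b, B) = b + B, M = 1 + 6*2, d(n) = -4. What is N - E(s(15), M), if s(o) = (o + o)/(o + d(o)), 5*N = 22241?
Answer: 243786/55 ≈ 4432.5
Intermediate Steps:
N = 22241/5 (N = (⅕)*22241 = 22241/5 ≈ 4448.2)
M = 13 (M = 1 + 12 = 13)
s(o) = 2*o/(-4 + o) (s(o) = (o + o)/(o - 4) = (2*o)/(-4 + o) = 2*o/(-4 + o))
E(b, B) = B + b
N - E(s(15), M) = 22241/5 - (13 + 2*15/(-4 + 15)) = 22241/5 - (13 + 2*15/11) = 22241/5 - (13 + 2*15*(1/11)) = 22241/5 - (13 + 30/11) = 22241/5 - 1*173/11 = 22241/5 - 173/11 = 243786/55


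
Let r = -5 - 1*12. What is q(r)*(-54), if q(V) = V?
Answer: 918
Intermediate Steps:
r = -17 (r = -5 - 12 = -17)
q(r)*(-54) = -17*(-54) = 918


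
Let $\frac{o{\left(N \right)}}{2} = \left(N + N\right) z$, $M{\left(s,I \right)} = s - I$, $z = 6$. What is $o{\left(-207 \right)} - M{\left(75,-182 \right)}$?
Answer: $-5225$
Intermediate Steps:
$o{\left(N \right)} = 24 N$ ($o{\left(N \right)} = 2 \left(N + N\right) 6 = 2 \cdot 2 N 6 = 2 \cdot 12 N = 24 N$)
$o{\left(-207 \right)} - M{\left(75,-182 \right)} = 24 \left(-207\right) - \left(75 - -182\right) = -4968 - \left(75 + 182\right) = -4968 - 257 = -5225$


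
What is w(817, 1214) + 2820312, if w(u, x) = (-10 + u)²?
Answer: 3471561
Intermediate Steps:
w(817, 1214) + 2820312 = (-10 + 817)² + 2820312 = 807² + 2820312 = 651249 + 2820312 = 3471561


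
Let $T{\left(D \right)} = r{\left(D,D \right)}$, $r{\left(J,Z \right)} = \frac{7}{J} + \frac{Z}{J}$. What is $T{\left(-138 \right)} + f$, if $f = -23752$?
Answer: $- \frac{3277645}{138} \approx -23751.0$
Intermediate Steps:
$T{\left(D \right)} = \frac{7 + D}{D}$
$T{\left(-138 \right)} + f = \frac{7 - 138}{-138} - 23752 = \left(- \frac{1}{138}\right) \left(-131\right) - 23752 = \frac{131}{138} - 23752 = - \frac{3277645}{138}$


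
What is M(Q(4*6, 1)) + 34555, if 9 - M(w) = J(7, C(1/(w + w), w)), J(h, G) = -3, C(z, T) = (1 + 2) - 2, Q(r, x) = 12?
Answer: 34567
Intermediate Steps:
C(z, T) = 1 (C(z, T) = 3 - 2 = 1)
M(w) = 12 (M(w) = 9 - 1*(-3) = 9 + 3 = 12)
M(Q(4*6, 1)) + 34555 = 12 + 34555 = 34567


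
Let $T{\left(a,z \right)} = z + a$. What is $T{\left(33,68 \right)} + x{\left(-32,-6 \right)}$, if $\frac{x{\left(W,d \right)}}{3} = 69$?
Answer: $308$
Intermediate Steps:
$T{\left(a,z \right)} = a + z$
$x{\left(W,d \right)} = 207$ ($x{\left(W,d \right)} = 3 \cdot 69 = 207$)
$T{\left(33,68 \right)} + x{\left(-32,-6 \right)} = \left(33 + 68\right) + 207 = 101 + 207 = 308$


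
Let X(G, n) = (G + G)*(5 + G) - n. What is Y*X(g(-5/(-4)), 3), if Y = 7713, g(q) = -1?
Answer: -84843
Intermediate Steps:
X(G, n) = -n + 2*G*(5 + G) (X(G, n) = (2*G)*(5 + G) - n = 2*G*(5 + G) - n = -n + 2*G*(5 + G))
Y*X(g(-5/(-4)), 3) = 7713*(-1*3 + 2*(-1)² + 10*(-1)) = 7713*(-3 + 2*1 - 10) = 7713*(-3 + 2 - 10) = 7713*(-11) = -84843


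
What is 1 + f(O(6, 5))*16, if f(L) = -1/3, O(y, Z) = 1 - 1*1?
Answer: -13/3 ≈ -4.3333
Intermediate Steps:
O(y, Z) = 0 (O(y, Z) = 1 - 1 = 0)
f(L) = -1/3 (f(L) = -1*1/3 = -1/3)
1 + f(O(6, 5))*16 = 1 - 1/3*16 = 1 - 16/3 = -13/3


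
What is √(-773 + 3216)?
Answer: √2443 ≈ 49.427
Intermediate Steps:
√(-773 + 3216) = √2443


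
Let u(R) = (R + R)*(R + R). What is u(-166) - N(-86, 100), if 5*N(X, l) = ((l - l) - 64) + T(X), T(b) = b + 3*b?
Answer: 551528/5 ≈ 1.1031e+5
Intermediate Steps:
T(b) = 4*b
u(R) = 4*R² (u(R) = (2*R)*(2*R) = 4*R²)
N(X, l) = -64/5 + 4*X/5 (N(X, l) = (((l - l) - 64) + 4*X)/5 = ((0 - 64) + 4*X)/5 = (-64 + 4*X)/5 = -64/5 + 4*X/5)
u(-166) - N(-86, 100) = 4*(-166)² - (-64/5 + (⅘)*(-86)) = 4*27556 - (-64/5 - 344/5) = 110224 - 1*(-408/5) = 110224 + 408/5 = 551528/5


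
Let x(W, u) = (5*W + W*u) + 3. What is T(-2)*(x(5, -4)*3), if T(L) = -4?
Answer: -96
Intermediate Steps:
x(W, u) = 3 + 5*W + W*u
T(-2)*(x(5, -4)*3) = -4*(3 + 5*5 + 5*(-4))*3 = -4*(3 + 25 - 20)*3 = -32*3 = -4*24 = -96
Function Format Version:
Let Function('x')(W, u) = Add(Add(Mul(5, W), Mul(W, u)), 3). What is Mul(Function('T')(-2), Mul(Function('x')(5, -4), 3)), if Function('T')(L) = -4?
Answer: -96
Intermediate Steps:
Function('x')(W, u) = Add(3, Mul(5, W), Mul(W, u))
Mul(Function('T')(-2), Mul(Function('x')(5, -4), 3)) = Mul(-4, Mul(Add(3, Mul(5, 5), Mul(5, -4)), 3)) = Mul(-4, Mul(Add(3, 25, -20), 3)) = Mul(-4, Mul(8, 3)) = Mul(-4, 24) = -96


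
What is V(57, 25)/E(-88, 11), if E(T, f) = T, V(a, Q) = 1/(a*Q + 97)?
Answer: -1/133936 ≈ -7.4663e-6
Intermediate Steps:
V(a, Q) = 1/(97 + Q*a) (V(a, Q) = 1/(Q*a + 97) = 1/(97 + Q*a))
V(57, 25)/E(-88, 11) = 1/((97 + 25*57)*(-88)) = -1/88/(97 + 1425) = -1/88/1522 = (1/1522)*(-1/88) = -1/133936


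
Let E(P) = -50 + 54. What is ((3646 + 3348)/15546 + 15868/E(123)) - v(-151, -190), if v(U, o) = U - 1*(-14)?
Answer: 31903889/7773 ≈ 4104.5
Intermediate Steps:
v(U, o) = 14 + U (v(U, o) = U + 14 = 14 + U)
E(P) = 4
((3646 + 3348)/15546 + 15868/E(123)) - v(-151, -190) = ((3646 + 3348)/15546 + 15868/4) - (14 - 151) = (6994*(1/15546) + 15868*(¼)) - 1*(-137) = (3497/7773 + 3967) + 137 = 30838988/7773 + 137 = 31903889/7773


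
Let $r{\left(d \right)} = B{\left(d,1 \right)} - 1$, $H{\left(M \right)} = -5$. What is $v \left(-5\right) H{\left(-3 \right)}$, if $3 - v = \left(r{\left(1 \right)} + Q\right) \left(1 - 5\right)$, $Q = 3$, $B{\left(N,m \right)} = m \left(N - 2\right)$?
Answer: $175$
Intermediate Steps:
$B{\left(N,m \right)} = m \left(-2 + N\right)$
$r{\left(d \right)} = -3 + d$ ($r{\left(d \right)} = 1 \left(-2 + d\right) - 1 = \left(-2 + d\right) - 1 = -3 + d$)
$v = 7$ ($v = 3 - \left(\left(-3 + 1\right) + 3\right) \left(1 - 5\right) = 3 - \left(-2 + 3\right) \left(-4\right) = 3 - 1 \left(-4\right) = 3 - -4 = 3 + 4 = 7$)
$v \left(-5\right) H{\left(-3 \right)} = 7 \left(-5\right) \left(-5\right) = \left(-35\right) \left(-5\right) = 175$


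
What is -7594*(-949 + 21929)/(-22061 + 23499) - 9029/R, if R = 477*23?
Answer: -873967981111/7888149 ≈ -1.1080e+5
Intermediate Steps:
R = 10971
-7594*(-949 + 21929)/(-22061 + 23499) - 9029/R = -7594*(-949 + 21929)/(-22061 + 23499) - 9029/10971 = -7594/(1438/20980) - 9029*1/10971 = -7594/(1438*(1/20980)) - 9029/10971 = -7594/719/10490 - 9029/10971 = -7594*10490/719 - 9029/10971 = -79661060/719 - 9029/10971 = -873967981111/7888149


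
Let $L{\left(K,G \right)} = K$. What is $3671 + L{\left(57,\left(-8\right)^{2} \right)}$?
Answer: $3728$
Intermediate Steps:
$3671 + L{\left(57,\left(-8\right)^{2} \right)} = 3671 + 57 = 3728$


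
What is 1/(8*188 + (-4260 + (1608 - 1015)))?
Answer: -1/2163 ≈ -0.00046232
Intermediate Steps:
1/(8*188 + (-4260 + (1608 - 1015))) = 1/(1504 + (-4260 + 593)) = 1/(1504 - 3667) = 1/(-2163) = -1/2163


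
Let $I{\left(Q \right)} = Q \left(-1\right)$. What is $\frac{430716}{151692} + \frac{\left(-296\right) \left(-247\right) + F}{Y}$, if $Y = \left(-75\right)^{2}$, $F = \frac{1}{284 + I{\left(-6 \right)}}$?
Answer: $\frac{326571018571}{20620631250} \approx 15.837$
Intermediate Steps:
$I{\left(Q \right)} = - Q$
$F = \frac{1}{290}$ ($F = \frac{1}{284 - -6} = \frac{1}{284 + 6} = \frac{1}{290} \approx 0.0034483$)
$Y = 5625$
$\frac{430716}{151692} + \frac{\left(-296\right) \left(-247\right) + F}{Y} = \frac{430716}{151692} + \frac{\left(-296\right) \left(-247\right) + \frac{1}{290}}{5625} = 430716 \cdot \frac{1}{151692} + \left(73112 + \frac{1}{290}\right) \frac{1}{5625} = \frac{35893}{12641} + \frac{21202481}{290} \cdot \frac{1}{5625} = \frac{35893}{12641} + \frac{21202481}{1631250} = \frac{326571018571}{20620631250}$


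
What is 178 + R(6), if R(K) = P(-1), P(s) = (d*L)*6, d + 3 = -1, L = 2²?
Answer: 82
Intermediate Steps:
L = 4
d = -4 (d = -3 - 1 = -4)
P(s) = -96 (P(s) = -4*4*6 = -16*6 = -96)
R(K) = -96
178 + R(6) = 178 - 96 = 82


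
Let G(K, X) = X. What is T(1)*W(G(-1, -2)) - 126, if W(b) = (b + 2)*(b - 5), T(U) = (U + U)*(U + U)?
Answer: -126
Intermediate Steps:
T(U) = 4*U² (T(U) = (2*U)*(2*U) = 4*U²)
W(b) = (-5 + b)*(2 + b) (W(b) = (2 + b)*(-5 + b) = (-5 + b)*(2 + b))
T(1)*W(G(-1, -2)) - 126 = (4*1²)*(-10 + (-2)² - 3*(-2)) - 126 = (4*1)*(-10 + 4 + 6) - 126 = 4*0 - 126 = 0 - 126 = -126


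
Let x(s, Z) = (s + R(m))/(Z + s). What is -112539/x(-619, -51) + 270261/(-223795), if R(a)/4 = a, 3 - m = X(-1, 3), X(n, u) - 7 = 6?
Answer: -16874573990349/147480905 ≈ -1.1442e+5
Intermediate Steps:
X(n, u) = 13 (X(n, u) = 7 + 6 = 13)
m = -10 (m = 3 - 1*13 = 3 - 13 = -10)
R(a) = 4*a
x(s, Z) = (-40 + s)/(Z + s) (x(s, Z) = (s + 4*(-10))/(Z + s) = (s - 40)/(Z + s) = (-40 + s)/(Z + s))
-112539/x(-619, -51) + 270261/(-223795) = -112539*(-51 - 619)/(-40 - 619) + 270261/(-223795) = -112539/(-659/(-670)) + 270261*(-1/223795) = -112539/((-1/670*(-659))) - 270261/223795 = -112539/659/670 - 270261/223795 = -112539*670/659 - 270261/223795 = -75401130/659 - 270261/223795 = -16874573990349/147480905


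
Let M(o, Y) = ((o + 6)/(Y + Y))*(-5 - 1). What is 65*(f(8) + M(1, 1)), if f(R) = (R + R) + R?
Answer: 195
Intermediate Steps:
M(o, Y) = -3*(6 + o)/Y (M(o, Y) = ((6 + o)/((2*Y)))*(-6) = ((6 + o)*(1/(2*Y)))*(-6) = ((6 + o)/(2*Y))*(-6) = -3*(6 + o)/Y)
f(R) = 3*R (f(R) = 2*R + R = 3*R)
65*(f(8) + M(1, 1)) = 65*(3*8 + 3*(-6 - 1*1)/1) = 65*(24 + 3*1*(-6 - 1)) = 65*(24 + 3*1*(-7)) = 65*(24 - 21) = 65*3 = 195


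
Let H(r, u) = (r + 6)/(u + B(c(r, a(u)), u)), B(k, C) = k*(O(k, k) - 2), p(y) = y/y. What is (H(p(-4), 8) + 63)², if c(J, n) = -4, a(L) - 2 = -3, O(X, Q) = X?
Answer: 4092529/1024 ≈ 3996.6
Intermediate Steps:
a(L) = -1 (a(L) = 2 - 3 = -1)
p(y) = 1
B(k, C) = k*(-2 + k) (B(k, C) = k*(k - 2) = k*(-2 + k))
H(r, u) = (6 + r)/(24 + u) (H(r, u) = (r + 6)/(u - 4*(-2 - 4)) = (6 + r)/(u - 4*(-6)) = (6 + r)/(u + 24) = (6 + r)/(24 + u))
(H(p(-4), 8) + 63)² = ((6 + 1)/(24 + 8) + 63)² = (7/32 + 63)² = (2023/32)² = 4092529/1024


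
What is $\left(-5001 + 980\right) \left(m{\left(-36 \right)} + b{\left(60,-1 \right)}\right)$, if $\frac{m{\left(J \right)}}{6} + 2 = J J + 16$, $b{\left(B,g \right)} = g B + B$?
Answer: $-31605060$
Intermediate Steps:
$b{\left(B,g \right)} = B + B g$ ($b{\left(B,g \right)} = B g + B = B + B g$)
$m{\left(J \right)} = 84 + 6 J^{2}$ ($m{\left(J \right)} = -12 + 6 \left(J J + 16\right) = -12 + 6 \left(J^{2} + 16\right) = -12 + 6 \left(16 + J^{2}\right) = -12 + \left(96 + 6 J^{2}\right) = 84 + 6 J^{2}$)
$\left(-5001 + 980\right) \left(m{\left(-36 \right)} + b{\left(60,-1 \right)}\right) = \left(-5001 + 980\right) \left(\left(84 + 6 \left(-36\right)^{2}\right) + 60 \left(1 - 1\right)\right) = - 4021 \left(\left(84 + 6 \cdot 1296\right) + 60 \cdot 0\right) = - 4021 \left(\left(84 + 7776\right) + 0\right) = - 4021 \left(7860 + 0\right) = \left(-4021\right) 7860 = -31605060$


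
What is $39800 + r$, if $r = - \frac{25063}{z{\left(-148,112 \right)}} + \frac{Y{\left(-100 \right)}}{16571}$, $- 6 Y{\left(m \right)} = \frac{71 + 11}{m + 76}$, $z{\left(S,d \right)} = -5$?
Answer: $\frac{267332254261}{5965560} \approx 44813.0$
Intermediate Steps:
$Y{\left(m \right)} = - \frac{41}{3 \left(76 + m\right)}$ ($Y{\left(m \right)} = - \frac{\left(71 + 11\right) \frac{1}{m + 76}}{6} = - \frac{82 \frac{1}{76 + m}}{6} = - \frac{41}{3 \left(76 + m\right)}$)
$r = \frac{29902966261}{5965560}$ ($r = - \frac{25063}{-5} + \frac{\left(-41\right) \frac{1}{228 + 3 \left(-100\right)}}{16571} = \left(-25063\right) \left(- \frac{1}{5}\right) + - \frac{41}{228 - 300} \cdot \frac{1}{16571} = \frac{25063}{5} + - \frac{41}{-72} \cdot \frac{1}{16571} = \frac{25063}{5} + \left(-41\right) \left(- \frac{1}{72}\right) \frac{1}{16571} = \frac{25063}{5} + \frac{41}{72} \cdot \frac{1}{16571} = \frac{25063}{5} + \frac{41}{1193112} = \frac{29902966261}{5965560} \approx 5012.6$)
$39800 + r = 39800 + \frac{29902966261}{5965560} = \frac{267332254261}{5965560}$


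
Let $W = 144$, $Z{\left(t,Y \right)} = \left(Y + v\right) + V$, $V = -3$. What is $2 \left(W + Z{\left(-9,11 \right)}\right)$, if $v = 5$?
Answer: $314$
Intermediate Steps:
$Z{\left(t,Y \right)} = 2 + Y$ ($Z{\left(t,Y \right)} = \left(Y + 5\right) - 3 = \left(5 + Y\right) - 3 = 2 + Y$)
$2 \left(W + Z{\left(-9,11 \right)}\right) = 2 \left(144 + \left(2 + 11\right)\right) = 2 \left(144 + 13\right) = 2 \cdot 157 = 314$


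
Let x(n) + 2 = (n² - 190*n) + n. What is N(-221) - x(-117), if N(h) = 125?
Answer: -35675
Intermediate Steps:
x(n) = -2 + n² - 189*n (x(n) = -2 + ((n² - 190*n) + n) = -2 + (n² - 189*n) = -2 + n² - 189*n)
N(-221) - x(-117) = 125 - (-2 + (-117)² - 189*(-117)) = 125 - (-2 + 13689 + 22113) = 125 - 1*35800 = 125 - 35800 = -35675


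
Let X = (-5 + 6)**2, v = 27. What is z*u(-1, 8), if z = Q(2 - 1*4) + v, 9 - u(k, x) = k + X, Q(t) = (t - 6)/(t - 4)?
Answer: 255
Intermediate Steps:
X = 1 (X = 1**2 = 1)
Q(t) = (-6 + t)/(-4 + t)
u(k, x) = 8 - k (u(k, x) = 9 - (k + 1) = 9 - (1 + k) = 9 + (-1 - k) = 8 - k)
z = 85/3 (z = (-6 + (2 - 1*4))/(-4 + (2 - 1*4)) + 27 = (-6 + (2 - 4))/(-4 + (2 - 4)) + 27 = (-6 - 2)/(-4 - 2) + 27 = -8/(-6) + 27 = -1/6*(-8) + 27 = 4/3 + 27 = 85/3 ≈ 28.333)
z*u(-1, 8) = 85*(8 - 1*(-1))/3 = 85*(8 + 1)/3 = (85/3)*9 = 255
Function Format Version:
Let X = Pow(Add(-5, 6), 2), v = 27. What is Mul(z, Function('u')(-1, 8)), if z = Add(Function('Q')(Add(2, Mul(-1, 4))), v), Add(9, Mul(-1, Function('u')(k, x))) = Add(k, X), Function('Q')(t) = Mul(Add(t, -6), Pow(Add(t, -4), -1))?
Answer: 255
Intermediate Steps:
X = 1 (X = Pow(1, 2) = 1)
Function('Q')(t) = Mul(Pow(Add(-4, t), -1), Add(-6, t)) (Function('Q')(t) = Mul(Add(-6, t), Pow(Add(-4, t), -1)) = Mul(Pow(Add(-4, t), -1), Add(-6, t)))
Function('u')(k, x) = Add(8, Mul(-1, k)) (Function('u')(k, x) = Add(9, Mul(-1, Add(k, 1))) = Add(9, Mul(-1, Add(1, k))) = Add(9, Add(-1, Mul(-1, k))) = Add(8, Mul(-1, k)))
z = Rational(85, 3) (z = Add(Mul(Pow(Add(-4, Add(2, Mul(-1, 4))), -1), Add(-6, Add(2, Mul(-1, 4)))), 27) = Add(Mul(Pow(Add(-4, Add(2, -4)), -1), Add(-6, Add(2, -4))), 27) = Add(Mul(Pow(Add(-4, -2), -1), Add(-6, -2)), 27) = Add(Mul(Pow(-6, -1), -8), 27) = Add(Mul(Rational(-1, 6), -8), 27) = Add(Rational(4, 3), 27) = Rational(85, 3) ≈ 28.333)
Mul(z, Function('u')(-1, 8)) = Mul(Rational(85, 3), Add(8, Mul(-1, -1))) = Mul(Rational(85, 3), Add(8, 1)) = Mul(Rational(85, 3), 9) = 255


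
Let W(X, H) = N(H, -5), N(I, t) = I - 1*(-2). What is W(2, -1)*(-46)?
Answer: -46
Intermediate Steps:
N(I, t) = 2 + I (N(I, t) = I + 2 = 2 + I)
W(X, H) = 2 + H
W(2, -1)*(-46) = (2 - 1)*(-46) = 1*(-46) = -46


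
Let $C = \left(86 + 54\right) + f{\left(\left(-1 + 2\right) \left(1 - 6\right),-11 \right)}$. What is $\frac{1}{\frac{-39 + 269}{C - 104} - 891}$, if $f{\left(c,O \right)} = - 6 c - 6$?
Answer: $- \frac{6}{5323} \approx -0.0011272$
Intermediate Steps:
$f{\left(c,O \right)} = -6 - 6 c$
$C = 164$ ($C = \left(86 + 54\right) - \left(6 + 6 \left(-1 + 2\right) \left(1 - 6\right)\right) = 140 - \left(6 + 6 \cdot 1 \left(-5\right)\right) = 140 - -24 = 140 + \left(-6 + 30\right) = 140 + 24 = 164$)
$\frac{1}{\frac{-39 + 269}{C - 104} - 891} = \frac{1}{\frac{-39 + 269}{164 - 104} - 891} = \frac{1}{\frac{230}{60} - 891} = \frac{1}{230 \cdot \frac{1}{60} - 891} = \frac{1}{\frac{23}{6} - 891} = \frac{1}{- \frac{5323}{6}} = - \frac{6}{5323}$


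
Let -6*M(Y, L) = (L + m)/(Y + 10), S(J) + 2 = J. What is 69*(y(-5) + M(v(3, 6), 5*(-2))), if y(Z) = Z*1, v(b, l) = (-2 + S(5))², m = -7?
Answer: -7199/22 ≈ -327.23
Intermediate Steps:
S(J) = -2 + J
v(b, l) = 1 (v(b, l) = (-2 + (-2 + 5))² = (-2 + 3)² = 1² = 1)
M(Y, L) = -(-7 + L)/(6*(10 + Y)) (M(Y, L) = -(L - 7)/(6*(Y + 10)) = -(-7 + L)/(6*(10 + Y)))
y(Z) = Z
69*(y(-5) + M(v(3, 6), 5*(-2))) = 69*(-5 + (7 - 5*(-2))/(6*(10 + 1))) = 69*(-5 + (⅙)*(7 - 1*(-10))/11) = 69*(-5 + (⅙)*(1/11)*(7 + 10)) = 69*(-5 + (⅙)*(1/11)*17) = 69*(-5 + 17/66) = 69*(-313/66) = -7199/22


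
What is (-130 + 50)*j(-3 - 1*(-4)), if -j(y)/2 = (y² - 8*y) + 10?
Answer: 480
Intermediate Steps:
j(y) = -20 - 2*y² + 16*y (j(y) = -2*((y² - 8*y) + 10) = -2*(10 + y² - 8*y) = -20 - 2*y² + 16*y)
(-130 + 50)*j(-3 - 1*(-4)) = (-130 + 50)*(-20 - 2*(-3 - 1*(-4))² + 16*(-3 - 1*(-4))) = -80*(-20 - 2*(-3 + 4)² + 16*(-3 + 4)) = -80*(-20 - 2*1² + 16*1) = -80*(-20 - 2*1 + 16) = -80*(-20 - 2 + 16) = -80*(-6) = 480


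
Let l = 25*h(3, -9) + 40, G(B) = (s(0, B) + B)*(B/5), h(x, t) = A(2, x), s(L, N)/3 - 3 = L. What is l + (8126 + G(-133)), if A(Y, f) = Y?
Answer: 57572/5 ≈ 11514.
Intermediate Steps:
s(L, N) = 9 + 3*L
h(x, t) = 2
G(B) = B*(9 + B)/5 (G(B) = ((9 + 3*0) + B)*(B/5) = ((9 + 0) + B)*(B*(1/5)) = (9 + B)*(B/5) = B*(9 + B)/5)
l = 90 (l = 25*2 + 40 = 50 + 40 = 90)
l + (8126 + G(-133)) = 90 + (8126 + (1/5)*(-133)*(9 - 133)) = 90 + (8126 + (1/5)*(-133)*(-124)) = 90 + (8126 + 16492/5) = 90 + 57122/5 = 57572/5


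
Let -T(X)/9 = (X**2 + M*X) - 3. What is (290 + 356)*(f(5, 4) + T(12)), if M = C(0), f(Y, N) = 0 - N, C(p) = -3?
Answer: -613054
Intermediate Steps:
f(Y, N) = -N
M = -3
T(X) = 27 - 9*X**2 + 27*X (T(X) = -9*((X**2 - 3*X) - 3) = -9*(-3 + X**2 - 3*X) = 27 - 9*X**2 + 27*X)
(290 + 356)*(f(5, 4) + T(12)) = (290 + 356)*(-1*4 + (27 - 9*12**2 + 27*12)) = 646*(-4 + (27 - 9*144 + 324)) = 646*(-4 + (27 - 1296 + 324)) = 646*(-4 - 945) = 646*(-949) = -613054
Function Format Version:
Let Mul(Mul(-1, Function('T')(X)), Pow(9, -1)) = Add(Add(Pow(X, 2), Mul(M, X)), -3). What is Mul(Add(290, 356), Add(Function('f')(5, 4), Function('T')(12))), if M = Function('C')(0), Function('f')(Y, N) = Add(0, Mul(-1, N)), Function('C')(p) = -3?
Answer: -613054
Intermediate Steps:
Function('f')(Y, N) = Mul(-1, N)
M = -3
Function('T')(X) = Add(27, Mul(-9, Pow(X, 2)), Mul(27, X)) (Function('T')(X) = Mul(-9, Add(Add(Pow(X, 2), Mul(-3, X)), -3)) = Mul(-9, Add(-3, Pow(X, 2), Mul(-3, X))) = Add(27, Mul(-9, Pow(X, 2)), Mul(27, X)))
Mul(Add(290, 356), Add(Function('f')(5, 4), Function('T')(12))) = Mul(Add(290, 356), Add(Mul(-1, 4), Add(27, Mul(-9, Pow(12, 2)), Mul(27, 12)))) = Mul(646, Add(-4, Add(27, Mul(-9, 144), 324))) = Mul(646, Add(-4, Add(27, -1296, 324))) = Mul(646, Add(-4, -945)) = Mul(646, -949) = -613054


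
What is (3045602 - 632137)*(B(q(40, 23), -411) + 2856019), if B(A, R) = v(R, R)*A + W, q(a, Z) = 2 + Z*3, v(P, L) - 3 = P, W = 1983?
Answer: 6827774542810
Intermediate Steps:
v(P, L) = 3 + P
q(a, Z) = 2 + 3*Z
B(A, R) = 1983 + A*(3 + R) (B(A, R) = (3 + R)*A + 1983 = A*(3 + R) + 1983 = 1983 + A*(3 + R))
(3045602 - 632137)*(B(q(40, 23), -411) + 2856019) = (3045602 - 632137)*((1983 + (2 + 3*23)*(3 - 411)) + 2856019) = 2413465*((1983 + (2 + 69)*(-408)) + 2856019) = 2413465*((1983 + 71*(-408)) + 2856019) = 2413465*((1983 - 28968) + 2856019) = 2413465*(-26985 + 2856019) = 2413465*2829034 = 6827774542810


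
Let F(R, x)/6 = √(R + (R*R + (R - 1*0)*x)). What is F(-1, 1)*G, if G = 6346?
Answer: 38076*I ≈ 38076.0*I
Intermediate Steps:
F(R, x) = 6*√(R + R² + R*x) (F(R, x) = 6*√(R + (R*R + (R - 1*0)*x)) = 6*√(R + (R² + (R + 0)*x)) = 6*√(R + (R² + R*x)) = 6*√(R + R² + R*x))
F(-1, 1)*G = (6*√(-(1 - 1 + 1)))*6346 = (6*√(-1*1))*6346 = (6*√(-1))*6346 = (6*I)*6346 = 38076*I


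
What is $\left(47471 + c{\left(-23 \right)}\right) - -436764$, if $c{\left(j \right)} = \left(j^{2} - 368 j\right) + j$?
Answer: $493205$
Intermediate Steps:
$c{\left(j \right)} = j^{2} - 367 j$
$\left(47471 + c{\left(-23 \right)}\right) - -436764 = \left(47471 - 23 \left(-367 - 23\right)\right) - -436764 = \left(47471 - -8970\right) + 436764 = \left(47471 + 8970\right) + 436764 = 56441 + 436764 = 493205$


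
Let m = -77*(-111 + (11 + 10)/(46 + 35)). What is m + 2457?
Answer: 296569/27 ≈ 10984.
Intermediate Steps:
m = 230230/27 (m = -77*(-111 + 21/81) = -77*(-111 + 21*(1/81)) = -77*(-111 + 7/27) = -77*(-2990/27) = 230230/27 ≈ 8527.0)
m + 2457 = 230230/27 + 2457 = 296569/27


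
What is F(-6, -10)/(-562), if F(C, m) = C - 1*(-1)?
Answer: 5/562 ≈ 0.0088968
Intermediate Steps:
F(C, m) = 1 + C (F(C, m) = C + 1 = 1 + C)
F(-6, -10)/(-562) = (1 - 6)/(-562) = -5*(-1/562) = 5/562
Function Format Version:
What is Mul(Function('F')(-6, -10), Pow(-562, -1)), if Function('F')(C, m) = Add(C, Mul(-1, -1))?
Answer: Rational(5, 562) ≈ 0.0088968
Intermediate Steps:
Function('F')(C, m) = Add(1, C) (Function('F')(C, m) = Add(C, 1) = Add(1, C))
Mul(Function('F')(-6, -10), Pow(-562, -1)) = Mul(Add(1, -6), Pow(-562, -1)) = Mul(-5, Rational(-1, 562)) = Rational(5, 562)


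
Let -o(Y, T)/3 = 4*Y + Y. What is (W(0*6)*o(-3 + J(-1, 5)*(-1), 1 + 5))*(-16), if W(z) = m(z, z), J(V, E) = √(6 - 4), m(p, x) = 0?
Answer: 0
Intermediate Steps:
J(V, E) = √2
o(Y, T) = -15*Y (o(Y, T) = -3*(4*Y + Y) = -15*Y)
W(z) = 0
(W(0*6)*o(-3 + J(-1, 5)*(-1), 1 + 5))*(-16) = (0*(-15*(-3 + √2*(-1))))*(-16) = (0*(-15*(-3 - √2)))*(-16) = (0*(45 + 15*√2))*(-16) = 0*(-16) = 0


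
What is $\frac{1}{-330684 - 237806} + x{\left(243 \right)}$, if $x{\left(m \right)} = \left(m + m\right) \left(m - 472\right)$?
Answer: $- \frac{63269526061}{568490} \approx -1.1129 \cdot 10^{5}$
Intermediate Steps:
$x{\left(m \right)} = 2 m \left(-472 + m\right)$
$\frac{1}{-330684 - 237806} + x{\left(243 \right)} = \frac{1}{-330684 - 237806} + 2 \cdot 243 \left(-472 + 243\right) = \frac{1}{-568490} + 2 \cdot 243 \left(-229\right) = - \frac{1}{568490} - 111294 = - \frac{63269526061}{568490}$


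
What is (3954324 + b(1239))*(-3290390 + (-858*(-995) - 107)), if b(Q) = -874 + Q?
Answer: -9636734744243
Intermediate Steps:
(3954324 + b(1239))*(-3290390 + (-858*(-995) - 107)) = (3954324 + (-874 + 1239))*(-3290390 + (-858*(-995) - 107)) = (3954324 + 365)*(-3290390 + (853710 - 107)) = 3954689*(-3290390 + 853603) = 3954689*(-2436787) = -9636734744243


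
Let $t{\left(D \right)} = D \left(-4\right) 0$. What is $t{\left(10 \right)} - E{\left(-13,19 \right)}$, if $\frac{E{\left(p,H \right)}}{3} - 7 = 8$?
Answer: $-45$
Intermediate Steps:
$t{\left(D \right)} = 0$ ($t{\left(D \right)} = - 4 D 0 = 0$)
$E{\left(p,H \right)} = 45$ ($E{\left(p,H \right)} = 21 + 3 \cdot 8 = 21 + 24 = 45$)
$t{\left(10 \right)} - E{\left(-13,19 \right)} = 0 - 45 = -45$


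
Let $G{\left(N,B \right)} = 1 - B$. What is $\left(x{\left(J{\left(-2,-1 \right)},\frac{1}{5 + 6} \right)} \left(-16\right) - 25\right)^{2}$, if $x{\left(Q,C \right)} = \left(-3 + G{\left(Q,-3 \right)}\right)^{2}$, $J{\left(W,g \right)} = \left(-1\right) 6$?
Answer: $1681$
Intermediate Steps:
$J{\left(W,g \right)} = -6$
$x{\left(Q,C \right)} = 1$ ($x{\left(Q,C \right)} = \left(-3 + \left(1 - -3\right)\right)^{2} = \left(-3 + \left(1 + 3\right)\right)^{2} = \left(-3 + 4\right)^{2} = 1^{2} = 1$)
$\left(x{\left(J{\left(-2,-1 \right)},\frac{1}{5 + 6} \right)} \left(-16\right) - 25\right)^{2} = \left(1 \left(-16\right) - 25\right)^{2} = \left(-16 - 25\right)^{2} = \left(-41\right)^{2} = 1681$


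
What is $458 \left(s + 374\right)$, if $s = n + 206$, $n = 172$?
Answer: $344416$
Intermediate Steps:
$s = 378$ ($s = 172 + 206 = 378$)
$458 \left(s + 374\right) = 458 \left(378 + 374\right) = 458 \cdot 752 = 344416$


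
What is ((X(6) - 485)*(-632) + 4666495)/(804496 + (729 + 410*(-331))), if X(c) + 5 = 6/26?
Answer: 9241197/1243385 ≈ 7.4323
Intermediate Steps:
X(c) = -62/13 (X(c) = -5 + 6/26 = -5 + 6*(1/26) = -5 + 3/13 = -62/13)
((X(6) - 485)*(-632) + 4666495)/(804496 + (729 + 410*(-331))) = ((-62/13 - 485)*(-632) + 4666495)/(804496 + (729 + 410*(-331))) = (-6367/13*(-632) + 4666495)/(804496 + (729 - 135710)) = (4023944/13 + 4666495)/(804496 - 134981) = (64688379/13)/669515 = (64688379/13)*(1/669515) = 9241197/1243385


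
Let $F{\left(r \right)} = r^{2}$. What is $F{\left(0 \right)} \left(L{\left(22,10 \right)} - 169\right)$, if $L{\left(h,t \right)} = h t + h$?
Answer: $0$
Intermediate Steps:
$L{\left(h,t \right)} = h + h t$
$F{\left(0 \right)} \left(L{\left(22,10 \right)} - 169\right) = 0^{2} \left(22 \left(1 + 10\right) - 169\right) = 0 \left(22 \cdot 11 - 169\right) = 0 \left(242 - 169\right) = 0 \cdot 73 = 0$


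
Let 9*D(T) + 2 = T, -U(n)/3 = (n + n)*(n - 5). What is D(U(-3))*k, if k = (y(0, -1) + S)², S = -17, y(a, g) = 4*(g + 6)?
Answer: -146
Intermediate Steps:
y(a, g) = 24 + 4*g (y(a, g) = 4*(6 + g) = 24 + 4*g)
U(n) = -6*n*(-5 + n) (U(n) = -3*(n + n)*(n - 5) = -3*2*n*(-5 + n) = -6*n*(-5 + n))
D(T) = -2/9 + T/9
k = 9 (k = ((24 + 4*(-1)) - 17)² = ((24 - 4) - 17)² = (20 - 17)² = 3² = 9)
D(U(-3))*k = (-2/9 + (6*(-3)*(5 - 1*(-3)))/9)*9 = (-2/9 + (6*(-3)*(5 + 3))/9)*9 = (-2/9 + (6*(-3)*8)/9)*9 = (-2/9 + (⅑)*(-144))*9 = (-2/9 - 16)*9 = -146/9*9 = -146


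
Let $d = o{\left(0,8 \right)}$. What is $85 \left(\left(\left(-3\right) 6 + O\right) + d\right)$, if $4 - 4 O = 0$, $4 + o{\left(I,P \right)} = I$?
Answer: $-1785$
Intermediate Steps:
$o{\left(I,P \right)} = -4 + I$
$O = 1$ ($O = 1 - 0 = 1 + 0 = 1$)
$d = -4$ ($d = -4 + 0 = -4$)
$85 \left(\left(\left(-3\right) 6 + O\right) + d\right) = 85 \left(\left(\left(-3\right) 6 + 1\right) - 4\right) = 85 \left(\left(-18 + 1\right) - 4\right) = 85 \left(-17 - 4\right) = 85 \left(-21\right) = -1785$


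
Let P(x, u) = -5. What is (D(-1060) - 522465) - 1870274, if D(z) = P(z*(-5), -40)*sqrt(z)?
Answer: -2392739 - 10*I*sqrt(265) ≈ -2.3927e+6 - 162.79*I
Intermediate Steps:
D(z) = -5*sqrt(z)
(D(-1060) - 522465) - 1870274 = (-10*I*sqrt(265) - 522465) - 1870274 = (-522465 - 10*I*sqrt(265)) - 1870274 = -2392739 - 10*I*sqrt(265)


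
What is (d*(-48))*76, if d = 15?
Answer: -54720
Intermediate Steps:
(d*(-48))*76 = (15*(-48))*76 = -720*76 = -54720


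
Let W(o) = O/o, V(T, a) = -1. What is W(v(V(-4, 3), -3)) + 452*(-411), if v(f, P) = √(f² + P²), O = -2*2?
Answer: -185772 - 2*√10/5 ≈ -1.8577e+5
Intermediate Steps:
O = -4
v(f, P) = √(P² + f²)
W(o) = -4/o
W(v(V(-4, 3), -3)) + 452*(-411) = -4/√((-3)² + (-1)²) + 452*(-411) = -4/√(9 + 1) - 185772 = -4*√10/10 - 185772 = -2*√10/5 - 185772 = -185772 - 2*√10/5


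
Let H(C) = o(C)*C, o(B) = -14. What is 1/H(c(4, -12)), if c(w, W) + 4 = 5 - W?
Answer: -1/182 ≈ -0.0054945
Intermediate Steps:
c(w, W) = 1 - W (c(w, W) = -4 + (5 - W) = 1 - W)
H(C) = -14*C
1/H(c(4, -12)) = 1/(-14*(1 - 1*(-12))) = 1/(-14*(1 + 12)) = 1/(-14*13) = 1/(-182) = -1/182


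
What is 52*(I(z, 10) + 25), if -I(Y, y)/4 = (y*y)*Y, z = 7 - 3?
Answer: -81900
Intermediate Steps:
z = 4
I(Y, y) = -4*Y*y**2 (I(Y, y) = -4*y*y*Y = -4*y**2*Y = -4*Y*y**2)
52*(I(z, 10) + 25) = 52*(-4*4*10**2 + 25) = 52*(-4*4*100 + 25) = 52*(-1600 + 25) = 52*(-1575) = -81900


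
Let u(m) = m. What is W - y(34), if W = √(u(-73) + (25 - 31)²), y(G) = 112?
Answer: -112 + I*√37 ≈ -112.0 + 6.0828*I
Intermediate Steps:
W = I*√37 (W = √(-73 + (25 - 31)²) = √(-73 + (-6)²) = √(-73 + 36) = √(-37) = I*√37 ≈ 6.0828*I)
W - y(34) = I*√37 - 1*112 = I*√37 - 112 = -112 + I*√37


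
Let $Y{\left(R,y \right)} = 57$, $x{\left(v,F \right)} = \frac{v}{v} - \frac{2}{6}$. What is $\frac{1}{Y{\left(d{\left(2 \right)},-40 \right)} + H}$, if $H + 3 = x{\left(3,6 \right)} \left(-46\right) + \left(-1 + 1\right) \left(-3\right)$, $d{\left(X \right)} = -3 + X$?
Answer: $\frac{3}{70} \approx 0.042857$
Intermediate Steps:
$x{\left(v,F \right)} = \frac{2}{3}$ ($x{\left(v,F \right)} = 1 - \frac{1}{3} = \frac{2}{3}$)
$H = - \frac{101}{3}$ ($H = -3 + \left(\frac{2}{3} \left(-46\right) + \left(-1 + 1\right) \left(-3\right)\right) = -3 + \left(- \frac{92}{3} + 0 \left(-3\right)\right) = -3 + \left(- \frac{92}{3} + 0\right) = -3 - \frac{92}{3} = - \frac{101}{3} \approx -33.667$)
$\frac{1}{Y{\left(d{\left(2 \right)},-40 \right)} + H} = \frac{1}{57 - \frac{101}{3}} = \frac{1}{\frac{70}{3}} = \frac{3}{70}$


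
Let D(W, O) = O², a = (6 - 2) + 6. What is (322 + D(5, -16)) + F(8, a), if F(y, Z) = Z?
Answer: 588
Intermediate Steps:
a = 10 (a = 4 + 6 = 10)
(322 + D(5, -16)) + F(8, a) = (322 + (-16)²) + 10 = (322 + 256) + 10 = 578 + 10 = 588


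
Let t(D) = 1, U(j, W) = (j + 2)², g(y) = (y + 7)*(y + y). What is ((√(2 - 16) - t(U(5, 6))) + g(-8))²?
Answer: 211 + 30*I*√14 ≈ 211.0 + 112.25*I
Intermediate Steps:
g(y) = 2*y*(7 + y) (g(y) = (7 + y)*(2*y) = 2*y*(7 + y))
U(j, W) = (2 + j)²
((√(2 - 16) - t(U(5, 6))) + g(-8))² = ((√(2 - 16) - 1*1) + 2*(-8)*(7 - 8))² = ((√(-14) - 1) + 2*(-8)*(-1))² = ((I*√14 - 1) + 16)² = ((-1 + I*√14) + 16)² = (15 + I*√14)²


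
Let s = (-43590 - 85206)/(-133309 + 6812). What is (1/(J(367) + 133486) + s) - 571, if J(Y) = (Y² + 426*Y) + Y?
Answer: -30634557333547/53746551348 ≈ -569.98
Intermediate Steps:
J(Y) = Y² + 427*Y
s = 128796/126497 (s = -128796/(-126497) = -128796*(-1/126497) = 128796/126497 ≈ 1.0182)
(1/(J(367) + 133486) + s) - 571 = (1/(367*(427 + 367) + 133486) + 128796/126497) - 571 = (1/(367*794 + 133486) + 128796/126497) - 571 = (1/(291398 + 133486) + 128796/126497) - 571 = (1/424884 + 128796/126497) - 571 = 54723486161/53746551348 - 571 = -30634557333547/53746551348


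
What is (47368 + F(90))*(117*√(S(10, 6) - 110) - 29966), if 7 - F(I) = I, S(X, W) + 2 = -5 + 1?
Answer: -1416942310 + 11064690*I*√29 ≈ -1.4169e+9 + 5.9585e+7*I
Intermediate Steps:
S(X, W) = -6 (S(X, W) = -2 + (-5 + 1) = -2 - 4 = -6)
F(I) = 7 - I
(47368 + F(90))*(117*√(S(10, 6) - 110) - 29966) = (47368 + (7 - 1*90))*(117*√(-6 - 110) - 29966) = (47368 + (7 - 90))*(117*√(-116) - 29966) = (47368 - 83)*(117*(2*I*√29) - 29966) = 47285*(234*I*√29 - 29966) = 47285*(-29966 + 234*I*√29) = -1416942310 + 11064690*I*√29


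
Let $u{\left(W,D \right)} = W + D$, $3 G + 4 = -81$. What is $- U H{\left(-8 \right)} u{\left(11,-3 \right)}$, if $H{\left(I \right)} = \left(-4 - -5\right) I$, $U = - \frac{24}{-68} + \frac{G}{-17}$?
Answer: $\frac{6592}{51} \approx 129.25$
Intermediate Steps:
$G = - \frac{85}{3}$ ($G = - \frac{4}{3} + \frac{1}{3} \left(-81\right) = - \frac{4}{3} - 27 = - \frac{85}{3} \approx -28.333$)
$U = \frac{103}{51}$ ($U = - \frac{24}{-68} - \frac{85}{3 \left(-17\right)} = \left(-24\right) \left(- \frac{1}{68}\right) - - \frac{5}{3} = \frac{6}{17} + \frac{5}{3} = \frac{103}{51} \approx 2.0196$)
$u{\left(W,D \right)} = D + W$
$H{\left(I \right)} = I$ ($H{\left(I \right)} = \left(-4 + 5\right) I = 1 I = I$)
$- U H{\left(-8 \right)} u{\left(11,-3 \right)} = \left(-1\right) \frac{103}{51} \left(-8\right) \left(-3 + 11\right) = \left(- \frac{103}{51}\right) \left(-8\right) 8 = \frac{824}{51} \cdot 8 = \frac{6592}{51}$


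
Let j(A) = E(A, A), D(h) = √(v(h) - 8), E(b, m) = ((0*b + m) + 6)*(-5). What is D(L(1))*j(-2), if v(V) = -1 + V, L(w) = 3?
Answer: -20*I*√6 ≈ -48.99*I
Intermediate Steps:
E(b, m) = -30 - 5*m (E(b, m) = ((0 + m) + 6)*(-5) = (m + 6)*(-5) = (6 + m)*(-5) = -30 - 5*m)
D(h) = √(-9 + h) (D(h) = √((-1 + h) - 8) = √(-9 + h))
j(A) = -30 - 5*A
D(L(1))*j(-2) = √(-9 + 3)*(-30 - 5*(-2)) = √(-6)*(-30 + 10) = (I*√6)*(-20) = -20*I*√6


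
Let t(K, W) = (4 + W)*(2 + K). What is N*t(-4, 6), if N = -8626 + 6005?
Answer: 52420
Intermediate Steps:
N = -2621
t(K, W) = (2 + K)*(4 + W)
N*t(-4, 6) = -2621*(8 + 2*6 + 4*(-4) - 4*6) = -2621*(8 + 12 - 16 - 24) = -2621*(-20) = 52420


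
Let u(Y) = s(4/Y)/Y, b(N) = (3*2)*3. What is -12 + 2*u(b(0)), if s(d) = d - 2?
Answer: -988/81 ≈ -12.198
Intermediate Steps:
s(d) = -2 + d
b(N) = 18 (b(N) = 6*3 = 18)
u(Y) = (-2 + 4/Y)/Y
-12 + 2*u(b(0)) = -12 + 2*(2*(2 - 1*18)/18²) = -12 + 2*(2*(1/324)*(2 - 18)) = -12 + 2*(2*(1/324)*(-16)) = -12 + 2*(-8/81) = -12 - 16/81 = -988/81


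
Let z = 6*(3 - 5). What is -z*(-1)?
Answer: -12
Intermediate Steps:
z = -12 (z = 6*(-2) = -12)
-z*(-1) = -1*(-12)*(-1) = 12*(-1) = -12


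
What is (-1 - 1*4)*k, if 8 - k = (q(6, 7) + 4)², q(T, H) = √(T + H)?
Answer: 105 + 40*√13 ≈ 249.22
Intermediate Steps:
q(T, H) = √(H + T)
k = 8 - (4 + √13)² (k = 8 - (√(7 + 6) + 4)² = 8 - (√13 + 4)² = 8 - (4 + √13)² ≈ -49.844)
(-1 - 1*4)*k = (-1 - 1*4)*(8 - (4 + √13)²) = (-1 - 4)*(8 - (4 + √13)²) = -5*(8 - (4 + √13)²) = -40 + 5*(4 + √13)²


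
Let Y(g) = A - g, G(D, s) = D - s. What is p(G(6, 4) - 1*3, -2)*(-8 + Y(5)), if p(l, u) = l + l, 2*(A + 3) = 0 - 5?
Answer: 37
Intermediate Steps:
A = -11/2 (A = -3 + (0 - 5)/2 = -3 + (½)*(-5) = -3 - 5/2 = -11/2 ≈ -5.5000)
p(l, u) = 2*l
Y(g) = -11/2 - g
p(G(6, 4) - 1*3, -2)*(-8 + Y(5)) = (2*((6 - 1*4) - 1*3))*(-8 + (-11/2 - 1*5)) = (2*((6 - 4) - 3))*(-8 + (-11/2 - 5)) = (2*(2 - 3))*(-8 - 21/2) = (2*(-1))*(-37/2) = -2*(-37/2) = 37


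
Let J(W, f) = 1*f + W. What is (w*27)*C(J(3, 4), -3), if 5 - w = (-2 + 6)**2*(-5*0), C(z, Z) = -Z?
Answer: 405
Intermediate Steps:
J(W, f) = W + f (J(W, f) = f + W = W + f)
w = 5 (w = 5 - (-2 + 6)**2*(-5*0) = 5 - 4**2*0 = 5 - 16*0 = 5 - 1*0 = 5 + 0 = 5)
(w*27)*C(J(3, 4), -3) = (5*27)*(-1*(-3)) = 135*3 = 405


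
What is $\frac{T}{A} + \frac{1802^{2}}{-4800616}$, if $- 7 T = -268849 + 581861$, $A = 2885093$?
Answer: $- \frac{126094077303}{182239784438} \approx -0.69191$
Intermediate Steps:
$T = -44716$ ($T = - \frac{-268849 + 581861}{7} = \left(- \frac{1}{7}\right) 313012 = -44716$)
$\frac{T}{A} + \frac{1802^{2}}{-4800616} = - \frac{44716}{2885093} + \frac{1802^{2}}{-4800616} = \left(-44716\right) \frac{1}{2885093} + 3247204 \left(- \frac{1}{4800616}\right) = - \frac{44716}{2885093} - \frac{811801}{1200154} = - \frac{126094077303}{182239784438}$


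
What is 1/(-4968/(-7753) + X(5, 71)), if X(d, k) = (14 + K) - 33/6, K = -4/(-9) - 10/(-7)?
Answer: 976878/10759139 ≈ 0.090795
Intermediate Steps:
K = 118/63 (K = -4*(-1/9) - 10*(-1/7) = 4/9 + 10/7 = 118/63 ≈ 1.8730)
X(d, k) = 1307/126 (X(d, k) = (14 + 118/63) - 33/6 = 1000/63 - 33*1/6 = 1000/63 - 11/2 = 1307/126)
1/(-4968/(-7753) + X(5, 71)) = 1/(-4968/(-7753) + 1307/126) = 1/(-4968*(-1/7753) + 1307/126) = 1/(4968/7753 + 1307/126) = 1/(10759139/976878) = 976878/10759139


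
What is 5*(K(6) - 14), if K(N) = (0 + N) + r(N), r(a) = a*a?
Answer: 140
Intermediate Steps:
r(a) = a**2
K(N) = N + N**2 (K(N) = (0 + N) + N**2 = N + N**2)
5*(K(6) - 14) = 5*(6*(1 + 6) - 14) = 5*(6*7 - 14) = 5*(42 - 14) = 5*28 = 140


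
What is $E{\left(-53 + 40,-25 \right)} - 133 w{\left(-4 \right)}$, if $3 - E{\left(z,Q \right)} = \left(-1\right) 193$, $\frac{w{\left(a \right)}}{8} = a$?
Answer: $4452$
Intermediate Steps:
$w{\left(a \right)} = 8 a$
$E{\left(z,Q \right)} = 196$ ($E{\left(z,Q \right)} = 3 - \left(-1\right) 193 = 3 - -193 = 3 + 193 = 196$)
$E{\left(-53 + 40,-25 \right)} - 133 w{\left(-4 \right)} = 196 - 133 \cdot 8 \left(-4\right) = 196 - -4256 = 196 + 4256 = 4452$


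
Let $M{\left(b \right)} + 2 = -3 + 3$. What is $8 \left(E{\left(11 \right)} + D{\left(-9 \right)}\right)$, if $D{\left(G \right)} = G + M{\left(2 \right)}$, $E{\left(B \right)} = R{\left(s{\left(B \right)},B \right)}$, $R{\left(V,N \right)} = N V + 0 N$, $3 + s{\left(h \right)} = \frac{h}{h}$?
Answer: $-264$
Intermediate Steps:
$s{\left(h \right)} = -2$ ($s{\left(h \right)} = -3 + \frac{h}{h} = -3 + 1 = -2$)
$R{\left(V,N \right)} = N V$ ($R{\left(V,N \right)} = N V + 0 = N V$)
$E{\left(B \right)} = - 2 B$ ($E{\left(B \right)} = B \left(-2\right) = - 2 B$)
$M{\left(b \right)} = -2$ ($M{\left(b \right)} = -2 + \left(-3 + 3\right) = -2 + 0 = -2$)
$D{\left(G \right)} = -2 + G$ ($D{\left(G \right)} = G - 2 = -2 + G$)
$8 \left(E{\left(11 \right)} + D{\left(-9 \right)}\right) = 8 \left(\left(-2\right) 11 - 11\right) = 8 \left(-22 - 11\right) = 8 \left(-33\right) = -264$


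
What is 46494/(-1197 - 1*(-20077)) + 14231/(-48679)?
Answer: 997300073/459529760 ≈ 2.1703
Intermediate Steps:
46494/(-1197 - 1*(-20077)) + 14231/(-48679) = 46494/(-1197 + 20077) + 14231*(-1/48679) = 46494/18880 - 14231/48679 = 46494*(1/18880) - 14231/48679 = 23247/9440 - 14231/48679 = 997300073/459529760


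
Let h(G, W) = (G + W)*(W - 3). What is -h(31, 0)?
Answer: 93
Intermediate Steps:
h(G, W) = (-3 + W)*(G + W) (h(G, W) = (G + W)*(-3 + W) = (-3 + W)*(G + W))
-h(31, 0) = -(0² - 3*31 - 3*0 + 31*0) = -(0 - 93 + 0 + 0) = -1*(-93) = 93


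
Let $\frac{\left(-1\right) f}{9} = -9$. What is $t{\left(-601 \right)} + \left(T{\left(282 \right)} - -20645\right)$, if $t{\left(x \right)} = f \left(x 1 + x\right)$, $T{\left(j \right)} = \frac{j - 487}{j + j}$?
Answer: $- \frac{43268593}{564} \approx -76717.0$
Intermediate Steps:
$f = 81$ ($f = \left(-9\right) \left(-9\right) = 81$)
$T{\left(j \right)} = \frac{-487 + j}{2 j}$
$t{\left(x \right)} = 162 x$ ($t{\left(x \right)} = 81 \left(x 1 + x\right) = 81 \left(x + x\right) = 81 \cdot 2 x = 162 x$)
$t{\left(-601 \right)} + \left(T{\left(282 \right)} - -20645\right) = 162 \left(-601\right) + \left(\frac{-487 + 282}{2 \cdot 282} - -20645\right) = -97362 + \left(\frac{1}{2} \cdot \frac{1}{282} \left(-205\right) + 20645\right) = -97362 + \left(- \frac{205}{564} + 20645\right) = -97362 + \frac{11643575}{564} = - \frac{43268593}{564}$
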